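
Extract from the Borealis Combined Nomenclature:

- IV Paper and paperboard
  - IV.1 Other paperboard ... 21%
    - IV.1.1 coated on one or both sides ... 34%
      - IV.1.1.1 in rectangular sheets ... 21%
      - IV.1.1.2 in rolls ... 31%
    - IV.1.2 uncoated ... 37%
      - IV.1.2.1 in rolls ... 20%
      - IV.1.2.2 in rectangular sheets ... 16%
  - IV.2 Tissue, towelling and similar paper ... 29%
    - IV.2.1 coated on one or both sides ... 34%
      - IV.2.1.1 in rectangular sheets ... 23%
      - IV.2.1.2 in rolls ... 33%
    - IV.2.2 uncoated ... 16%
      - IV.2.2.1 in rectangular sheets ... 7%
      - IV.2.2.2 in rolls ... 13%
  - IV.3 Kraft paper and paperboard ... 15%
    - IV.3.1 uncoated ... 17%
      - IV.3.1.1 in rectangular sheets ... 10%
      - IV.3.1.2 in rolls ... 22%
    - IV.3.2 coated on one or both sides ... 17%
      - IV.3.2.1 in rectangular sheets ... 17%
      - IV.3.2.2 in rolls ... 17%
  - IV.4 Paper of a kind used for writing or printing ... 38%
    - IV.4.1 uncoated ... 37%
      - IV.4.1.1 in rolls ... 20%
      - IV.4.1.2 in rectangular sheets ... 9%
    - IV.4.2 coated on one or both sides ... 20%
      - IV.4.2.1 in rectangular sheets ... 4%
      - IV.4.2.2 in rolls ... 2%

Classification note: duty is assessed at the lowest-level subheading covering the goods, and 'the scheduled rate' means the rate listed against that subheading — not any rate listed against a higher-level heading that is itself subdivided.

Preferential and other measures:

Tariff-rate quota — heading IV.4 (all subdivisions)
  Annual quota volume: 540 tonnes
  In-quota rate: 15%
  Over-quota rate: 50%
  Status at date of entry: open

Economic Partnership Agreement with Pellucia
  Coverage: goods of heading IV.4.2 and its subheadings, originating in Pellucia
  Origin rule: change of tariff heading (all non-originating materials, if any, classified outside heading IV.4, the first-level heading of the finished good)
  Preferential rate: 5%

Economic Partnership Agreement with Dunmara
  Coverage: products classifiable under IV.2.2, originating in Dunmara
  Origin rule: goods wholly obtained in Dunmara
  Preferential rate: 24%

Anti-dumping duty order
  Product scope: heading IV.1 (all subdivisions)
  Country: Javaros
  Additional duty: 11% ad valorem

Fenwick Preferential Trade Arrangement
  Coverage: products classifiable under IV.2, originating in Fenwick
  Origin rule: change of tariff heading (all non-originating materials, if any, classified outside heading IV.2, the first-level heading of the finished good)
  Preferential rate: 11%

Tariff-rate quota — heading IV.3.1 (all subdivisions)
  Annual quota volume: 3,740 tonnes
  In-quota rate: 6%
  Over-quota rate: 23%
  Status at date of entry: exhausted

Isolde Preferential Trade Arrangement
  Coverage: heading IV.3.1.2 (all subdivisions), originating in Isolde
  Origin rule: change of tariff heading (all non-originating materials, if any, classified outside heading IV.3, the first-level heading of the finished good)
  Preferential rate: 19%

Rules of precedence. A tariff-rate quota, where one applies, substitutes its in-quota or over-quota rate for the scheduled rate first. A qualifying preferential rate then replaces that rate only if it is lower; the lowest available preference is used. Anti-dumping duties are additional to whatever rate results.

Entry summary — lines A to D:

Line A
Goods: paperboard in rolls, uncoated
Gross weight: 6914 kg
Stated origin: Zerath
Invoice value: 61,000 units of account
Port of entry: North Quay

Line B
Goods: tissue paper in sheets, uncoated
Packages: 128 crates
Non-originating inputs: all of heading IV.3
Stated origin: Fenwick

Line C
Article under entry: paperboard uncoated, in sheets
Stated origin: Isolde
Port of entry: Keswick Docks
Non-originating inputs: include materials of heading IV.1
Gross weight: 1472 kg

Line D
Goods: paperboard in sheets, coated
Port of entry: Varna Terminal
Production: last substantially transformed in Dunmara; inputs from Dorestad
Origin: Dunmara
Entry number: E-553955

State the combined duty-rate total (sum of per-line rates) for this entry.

64%

Line A: paperboard → IV.1; uncoated → IV.1.2; in rolls → IV.1.2.1. Scheduled 20%. No special measure applies. → 20%.
Line B: tissue paper → IV.2; uncoated → IV.2.2; in sheets → IV.2.2.1. Scheduled 7%. Fenwick agreement on IV.2: CTH met → 11% available; preference 11% not lower than 7% → no reduction. → 7%.
Line C: paperboard → IV.1; uncoated → IV.1.2; in sheets → IV.1.2.2. Scheduled 16%. Isolde agreement on IV.3.1.2: IV.1.2.2 not covered. → 16%.
Line D: paperboard → IV.1; coated → IV.1.1; in sheets → IV.1.1.1. Scheduled 21%. Dunmara agreement on IV.2.2: IV.1.1.1 not covered. → 21%.
Sum: 20% + 7% + 16% + 21% = 64%.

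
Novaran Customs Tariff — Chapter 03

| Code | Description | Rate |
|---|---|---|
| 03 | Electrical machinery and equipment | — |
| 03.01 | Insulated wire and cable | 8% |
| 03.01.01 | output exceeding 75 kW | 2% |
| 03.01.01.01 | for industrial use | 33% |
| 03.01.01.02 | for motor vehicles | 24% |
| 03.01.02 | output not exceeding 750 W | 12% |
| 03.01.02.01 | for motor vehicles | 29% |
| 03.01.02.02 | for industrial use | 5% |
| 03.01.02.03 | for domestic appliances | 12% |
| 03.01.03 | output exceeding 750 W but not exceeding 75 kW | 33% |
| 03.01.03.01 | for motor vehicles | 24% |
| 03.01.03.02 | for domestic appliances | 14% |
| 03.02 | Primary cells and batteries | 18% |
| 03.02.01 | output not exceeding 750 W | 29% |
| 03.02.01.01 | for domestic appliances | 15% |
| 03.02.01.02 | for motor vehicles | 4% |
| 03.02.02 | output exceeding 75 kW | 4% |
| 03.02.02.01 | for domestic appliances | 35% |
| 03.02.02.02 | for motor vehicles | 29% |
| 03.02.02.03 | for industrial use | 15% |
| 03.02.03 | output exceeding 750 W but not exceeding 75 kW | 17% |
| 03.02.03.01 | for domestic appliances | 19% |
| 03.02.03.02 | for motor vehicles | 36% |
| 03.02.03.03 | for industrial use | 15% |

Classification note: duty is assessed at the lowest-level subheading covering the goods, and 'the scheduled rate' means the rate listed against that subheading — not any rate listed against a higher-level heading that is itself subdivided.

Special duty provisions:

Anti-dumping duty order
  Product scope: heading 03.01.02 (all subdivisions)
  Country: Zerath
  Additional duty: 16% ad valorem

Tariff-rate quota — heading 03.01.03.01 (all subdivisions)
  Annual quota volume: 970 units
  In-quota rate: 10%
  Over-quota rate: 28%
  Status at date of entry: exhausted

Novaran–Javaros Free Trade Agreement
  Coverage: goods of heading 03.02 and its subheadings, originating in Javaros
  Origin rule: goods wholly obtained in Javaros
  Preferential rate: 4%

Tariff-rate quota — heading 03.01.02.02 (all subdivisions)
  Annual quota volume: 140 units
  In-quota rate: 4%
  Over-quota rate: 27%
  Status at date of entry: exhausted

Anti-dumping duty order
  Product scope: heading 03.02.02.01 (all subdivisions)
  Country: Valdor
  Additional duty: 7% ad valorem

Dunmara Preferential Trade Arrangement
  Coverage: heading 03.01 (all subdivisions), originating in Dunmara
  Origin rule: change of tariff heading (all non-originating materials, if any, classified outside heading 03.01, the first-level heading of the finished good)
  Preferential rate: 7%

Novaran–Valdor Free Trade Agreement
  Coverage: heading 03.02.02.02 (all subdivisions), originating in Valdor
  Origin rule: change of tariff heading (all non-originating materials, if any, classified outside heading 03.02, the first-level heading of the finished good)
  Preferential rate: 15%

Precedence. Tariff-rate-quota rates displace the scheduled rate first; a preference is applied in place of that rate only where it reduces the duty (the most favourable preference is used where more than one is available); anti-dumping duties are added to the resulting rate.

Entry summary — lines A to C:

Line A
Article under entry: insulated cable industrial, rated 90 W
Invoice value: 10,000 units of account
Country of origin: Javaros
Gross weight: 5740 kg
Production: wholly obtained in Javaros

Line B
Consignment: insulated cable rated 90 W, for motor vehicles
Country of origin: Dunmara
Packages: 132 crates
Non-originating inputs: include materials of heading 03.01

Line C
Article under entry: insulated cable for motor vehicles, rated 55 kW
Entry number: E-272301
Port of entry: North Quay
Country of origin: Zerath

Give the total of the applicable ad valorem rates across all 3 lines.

84%

Line A: insulated cable → 03.01; rated 90 W → 03.01.02; industrial → 03.01.02.02. Scheduled 5%. quota on 03.01.02.02 exhausted → over-quota 27%; Javaros agreement on 03.02: 03.01.02.02 not covered. → 27%.
Line B: insulated cable → 03.01; rated 90 W → 03.01.02; for motor vehicles → 03.01.02.01. Scheduled 29%. Dunmara agreement on 03.01: CTH not met. → 29%.
Line C: insulated cable → 03.01; rated 55 kW → 03.01.03; for motor vehicles → 03.01.03.01. Scheduled 24%. quota on 03.01.03.01 exhausted → over-quota 28%. → 28%.
Sum: 27% + 29% + 28% = 84%.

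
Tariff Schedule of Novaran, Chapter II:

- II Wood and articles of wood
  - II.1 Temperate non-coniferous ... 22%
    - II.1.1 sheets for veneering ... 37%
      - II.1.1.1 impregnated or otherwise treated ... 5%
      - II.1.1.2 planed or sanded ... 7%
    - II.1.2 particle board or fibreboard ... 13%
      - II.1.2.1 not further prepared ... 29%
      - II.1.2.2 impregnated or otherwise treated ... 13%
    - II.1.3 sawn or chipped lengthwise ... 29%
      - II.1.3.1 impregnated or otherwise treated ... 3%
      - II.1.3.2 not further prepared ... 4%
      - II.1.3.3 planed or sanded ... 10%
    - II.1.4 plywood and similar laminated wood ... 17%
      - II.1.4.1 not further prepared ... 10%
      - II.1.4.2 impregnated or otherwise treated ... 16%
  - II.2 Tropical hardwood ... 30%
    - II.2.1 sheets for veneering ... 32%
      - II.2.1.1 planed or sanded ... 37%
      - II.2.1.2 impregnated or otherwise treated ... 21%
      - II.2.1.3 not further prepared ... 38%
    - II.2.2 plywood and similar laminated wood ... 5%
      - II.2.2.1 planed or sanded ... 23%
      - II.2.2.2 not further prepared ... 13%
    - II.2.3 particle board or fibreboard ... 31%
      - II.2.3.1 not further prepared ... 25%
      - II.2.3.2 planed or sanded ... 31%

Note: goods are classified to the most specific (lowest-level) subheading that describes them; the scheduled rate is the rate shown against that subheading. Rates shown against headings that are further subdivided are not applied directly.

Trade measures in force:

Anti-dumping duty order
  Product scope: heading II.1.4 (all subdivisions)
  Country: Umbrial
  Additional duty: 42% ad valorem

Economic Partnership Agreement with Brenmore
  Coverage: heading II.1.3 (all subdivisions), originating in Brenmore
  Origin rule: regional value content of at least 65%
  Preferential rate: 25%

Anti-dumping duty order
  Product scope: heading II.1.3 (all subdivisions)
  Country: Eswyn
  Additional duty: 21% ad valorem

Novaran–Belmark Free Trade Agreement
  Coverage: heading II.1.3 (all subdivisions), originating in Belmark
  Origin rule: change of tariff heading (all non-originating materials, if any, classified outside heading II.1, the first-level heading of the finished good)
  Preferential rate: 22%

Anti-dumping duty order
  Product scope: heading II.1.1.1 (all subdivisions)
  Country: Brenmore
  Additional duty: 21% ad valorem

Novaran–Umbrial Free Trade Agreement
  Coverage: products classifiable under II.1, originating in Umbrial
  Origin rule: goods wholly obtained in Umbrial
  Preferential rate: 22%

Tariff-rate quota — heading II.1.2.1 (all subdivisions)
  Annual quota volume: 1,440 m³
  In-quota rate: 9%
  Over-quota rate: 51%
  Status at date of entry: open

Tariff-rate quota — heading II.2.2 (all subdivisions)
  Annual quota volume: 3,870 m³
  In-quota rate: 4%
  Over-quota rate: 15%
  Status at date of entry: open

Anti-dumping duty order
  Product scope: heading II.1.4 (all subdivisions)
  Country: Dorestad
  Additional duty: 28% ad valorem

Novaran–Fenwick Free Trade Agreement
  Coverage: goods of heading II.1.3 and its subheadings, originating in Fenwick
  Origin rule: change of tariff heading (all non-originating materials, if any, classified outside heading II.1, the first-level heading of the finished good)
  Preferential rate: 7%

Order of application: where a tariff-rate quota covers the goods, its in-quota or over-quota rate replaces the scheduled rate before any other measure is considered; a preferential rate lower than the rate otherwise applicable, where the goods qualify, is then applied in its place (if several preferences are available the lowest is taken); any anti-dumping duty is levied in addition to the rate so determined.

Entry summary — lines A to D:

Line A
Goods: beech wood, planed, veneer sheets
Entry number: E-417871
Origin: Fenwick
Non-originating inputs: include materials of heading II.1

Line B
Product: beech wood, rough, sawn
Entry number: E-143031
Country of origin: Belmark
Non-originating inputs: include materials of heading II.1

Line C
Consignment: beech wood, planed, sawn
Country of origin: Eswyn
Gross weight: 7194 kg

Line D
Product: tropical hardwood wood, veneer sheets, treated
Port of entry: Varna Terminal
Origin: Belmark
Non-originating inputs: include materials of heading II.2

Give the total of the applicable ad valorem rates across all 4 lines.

63%

Line A: beech → II.1; veneer sheets → II.1.1; planed → II.1.1.2. Scheduled 7%. Fenwick agreement on II.1.3: II.1.1.2 not covered. → 7%.
Line B: beech → II.1; sawn → II.1.3; rough → II.1.3.2. Scheduled 4%. Belmark agreement on II.1.3: CTH not met. → 4%.
Line C: beech → II.1; sawn → II.1.3; planed → II.1.3.3. Scheduled 10%. anti-dumping (Eswyn, II.1.3): +21%; total 10% + 21% = 31%. → 31%.
Line D: tropical hardwood → II.2; veneer sheets → II.2.1; treated → II.2.1.2. Scheduled 21%. Belmark agreement on II.1.3: II.2.1.2 not covered. → 21%.
Sum: 7% + 4% + 31% + 21% = 63%.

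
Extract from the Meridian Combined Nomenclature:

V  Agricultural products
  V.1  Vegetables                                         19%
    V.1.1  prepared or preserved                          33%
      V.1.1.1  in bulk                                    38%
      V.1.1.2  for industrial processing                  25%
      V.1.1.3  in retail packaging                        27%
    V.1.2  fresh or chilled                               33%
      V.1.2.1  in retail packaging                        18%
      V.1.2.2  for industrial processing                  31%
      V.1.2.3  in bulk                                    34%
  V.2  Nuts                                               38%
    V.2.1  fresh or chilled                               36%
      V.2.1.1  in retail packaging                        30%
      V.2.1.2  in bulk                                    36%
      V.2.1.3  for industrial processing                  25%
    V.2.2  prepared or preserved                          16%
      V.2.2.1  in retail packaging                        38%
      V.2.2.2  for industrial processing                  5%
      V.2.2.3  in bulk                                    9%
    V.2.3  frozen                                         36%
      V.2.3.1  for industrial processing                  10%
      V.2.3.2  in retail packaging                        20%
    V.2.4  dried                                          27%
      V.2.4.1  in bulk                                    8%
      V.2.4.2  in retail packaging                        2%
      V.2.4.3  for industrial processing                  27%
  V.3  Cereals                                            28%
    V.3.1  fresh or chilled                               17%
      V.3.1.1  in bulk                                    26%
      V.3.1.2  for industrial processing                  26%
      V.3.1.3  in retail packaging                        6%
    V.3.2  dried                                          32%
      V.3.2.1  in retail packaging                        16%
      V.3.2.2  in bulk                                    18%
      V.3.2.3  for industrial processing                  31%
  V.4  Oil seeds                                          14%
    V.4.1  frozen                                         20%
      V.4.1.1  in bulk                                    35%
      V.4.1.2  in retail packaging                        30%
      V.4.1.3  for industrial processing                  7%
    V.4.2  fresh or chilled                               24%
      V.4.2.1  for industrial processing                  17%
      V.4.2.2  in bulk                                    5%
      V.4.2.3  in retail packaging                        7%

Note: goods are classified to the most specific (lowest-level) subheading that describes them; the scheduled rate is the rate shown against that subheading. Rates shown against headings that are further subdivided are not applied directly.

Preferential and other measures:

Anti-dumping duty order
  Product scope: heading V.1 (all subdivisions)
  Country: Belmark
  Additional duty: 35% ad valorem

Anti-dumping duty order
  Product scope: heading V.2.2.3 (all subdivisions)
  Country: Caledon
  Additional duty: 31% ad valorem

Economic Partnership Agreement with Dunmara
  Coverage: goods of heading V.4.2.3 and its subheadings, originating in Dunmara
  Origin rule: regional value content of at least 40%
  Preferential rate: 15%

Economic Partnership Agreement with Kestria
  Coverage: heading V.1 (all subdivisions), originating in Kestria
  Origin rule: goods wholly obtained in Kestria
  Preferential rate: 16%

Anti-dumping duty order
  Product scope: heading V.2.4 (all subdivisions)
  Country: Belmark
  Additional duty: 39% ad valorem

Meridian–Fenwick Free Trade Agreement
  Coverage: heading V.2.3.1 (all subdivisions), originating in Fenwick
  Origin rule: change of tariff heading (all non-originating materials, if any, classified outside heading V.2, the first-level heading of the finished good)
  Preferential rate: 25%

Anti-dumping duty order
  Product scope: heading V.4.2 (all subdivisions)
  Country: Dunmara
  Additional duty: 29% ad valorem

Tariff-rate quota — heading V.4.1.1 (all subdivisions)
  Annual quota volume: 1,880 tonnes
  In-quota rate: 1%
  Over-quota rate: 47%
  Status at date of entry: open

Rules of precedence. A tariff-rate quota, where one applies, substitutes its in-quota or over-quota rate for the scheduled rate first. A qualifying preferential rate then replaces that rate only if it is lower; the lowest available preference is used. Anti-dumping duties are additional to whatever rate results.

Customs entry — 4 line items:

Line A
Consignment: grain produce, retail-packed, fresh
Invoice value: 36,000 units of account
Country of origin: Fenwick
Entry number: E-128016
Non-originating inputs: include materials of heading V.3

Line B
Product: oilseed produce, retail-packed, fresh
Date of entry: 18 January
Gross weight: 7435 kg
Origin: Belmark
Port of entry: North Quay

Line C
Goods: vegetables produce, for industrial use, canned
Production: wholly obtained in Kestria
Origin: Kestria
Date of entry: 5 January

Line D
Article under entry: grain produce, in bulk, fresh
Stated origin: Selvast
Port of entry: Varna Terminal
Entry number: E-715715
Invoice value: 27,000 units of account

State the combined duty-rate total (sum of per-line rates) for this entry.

55%

Line A: grain → V.3; fresh → V.3.1; retail-packed → V.3.1.3. Scheduled 6%. Fenwick agreement on V.2.3.1: V.3.1.3 not covered. → 6%.
Line B: oilseed → V.4; fresh → V.4.2; retail-packed → V.4.2.3. Scheduled 7%. No special measure applies. → 7%.
Line C: vegetables → V.1; canned → V.1.1; for industrial use → V.1.1.2. Scheduled 25%. Kestria agreement on V.1: wholly obtained → 16% available; preferential 16%. → 16%.
Line D: grain → V.3; fresh → V.3.1; in bulk → V.3.1.1. Scheduled 26%. No special measure applies. → 26%.
Sum: 6% + 7% + 16% + 26% = 55%.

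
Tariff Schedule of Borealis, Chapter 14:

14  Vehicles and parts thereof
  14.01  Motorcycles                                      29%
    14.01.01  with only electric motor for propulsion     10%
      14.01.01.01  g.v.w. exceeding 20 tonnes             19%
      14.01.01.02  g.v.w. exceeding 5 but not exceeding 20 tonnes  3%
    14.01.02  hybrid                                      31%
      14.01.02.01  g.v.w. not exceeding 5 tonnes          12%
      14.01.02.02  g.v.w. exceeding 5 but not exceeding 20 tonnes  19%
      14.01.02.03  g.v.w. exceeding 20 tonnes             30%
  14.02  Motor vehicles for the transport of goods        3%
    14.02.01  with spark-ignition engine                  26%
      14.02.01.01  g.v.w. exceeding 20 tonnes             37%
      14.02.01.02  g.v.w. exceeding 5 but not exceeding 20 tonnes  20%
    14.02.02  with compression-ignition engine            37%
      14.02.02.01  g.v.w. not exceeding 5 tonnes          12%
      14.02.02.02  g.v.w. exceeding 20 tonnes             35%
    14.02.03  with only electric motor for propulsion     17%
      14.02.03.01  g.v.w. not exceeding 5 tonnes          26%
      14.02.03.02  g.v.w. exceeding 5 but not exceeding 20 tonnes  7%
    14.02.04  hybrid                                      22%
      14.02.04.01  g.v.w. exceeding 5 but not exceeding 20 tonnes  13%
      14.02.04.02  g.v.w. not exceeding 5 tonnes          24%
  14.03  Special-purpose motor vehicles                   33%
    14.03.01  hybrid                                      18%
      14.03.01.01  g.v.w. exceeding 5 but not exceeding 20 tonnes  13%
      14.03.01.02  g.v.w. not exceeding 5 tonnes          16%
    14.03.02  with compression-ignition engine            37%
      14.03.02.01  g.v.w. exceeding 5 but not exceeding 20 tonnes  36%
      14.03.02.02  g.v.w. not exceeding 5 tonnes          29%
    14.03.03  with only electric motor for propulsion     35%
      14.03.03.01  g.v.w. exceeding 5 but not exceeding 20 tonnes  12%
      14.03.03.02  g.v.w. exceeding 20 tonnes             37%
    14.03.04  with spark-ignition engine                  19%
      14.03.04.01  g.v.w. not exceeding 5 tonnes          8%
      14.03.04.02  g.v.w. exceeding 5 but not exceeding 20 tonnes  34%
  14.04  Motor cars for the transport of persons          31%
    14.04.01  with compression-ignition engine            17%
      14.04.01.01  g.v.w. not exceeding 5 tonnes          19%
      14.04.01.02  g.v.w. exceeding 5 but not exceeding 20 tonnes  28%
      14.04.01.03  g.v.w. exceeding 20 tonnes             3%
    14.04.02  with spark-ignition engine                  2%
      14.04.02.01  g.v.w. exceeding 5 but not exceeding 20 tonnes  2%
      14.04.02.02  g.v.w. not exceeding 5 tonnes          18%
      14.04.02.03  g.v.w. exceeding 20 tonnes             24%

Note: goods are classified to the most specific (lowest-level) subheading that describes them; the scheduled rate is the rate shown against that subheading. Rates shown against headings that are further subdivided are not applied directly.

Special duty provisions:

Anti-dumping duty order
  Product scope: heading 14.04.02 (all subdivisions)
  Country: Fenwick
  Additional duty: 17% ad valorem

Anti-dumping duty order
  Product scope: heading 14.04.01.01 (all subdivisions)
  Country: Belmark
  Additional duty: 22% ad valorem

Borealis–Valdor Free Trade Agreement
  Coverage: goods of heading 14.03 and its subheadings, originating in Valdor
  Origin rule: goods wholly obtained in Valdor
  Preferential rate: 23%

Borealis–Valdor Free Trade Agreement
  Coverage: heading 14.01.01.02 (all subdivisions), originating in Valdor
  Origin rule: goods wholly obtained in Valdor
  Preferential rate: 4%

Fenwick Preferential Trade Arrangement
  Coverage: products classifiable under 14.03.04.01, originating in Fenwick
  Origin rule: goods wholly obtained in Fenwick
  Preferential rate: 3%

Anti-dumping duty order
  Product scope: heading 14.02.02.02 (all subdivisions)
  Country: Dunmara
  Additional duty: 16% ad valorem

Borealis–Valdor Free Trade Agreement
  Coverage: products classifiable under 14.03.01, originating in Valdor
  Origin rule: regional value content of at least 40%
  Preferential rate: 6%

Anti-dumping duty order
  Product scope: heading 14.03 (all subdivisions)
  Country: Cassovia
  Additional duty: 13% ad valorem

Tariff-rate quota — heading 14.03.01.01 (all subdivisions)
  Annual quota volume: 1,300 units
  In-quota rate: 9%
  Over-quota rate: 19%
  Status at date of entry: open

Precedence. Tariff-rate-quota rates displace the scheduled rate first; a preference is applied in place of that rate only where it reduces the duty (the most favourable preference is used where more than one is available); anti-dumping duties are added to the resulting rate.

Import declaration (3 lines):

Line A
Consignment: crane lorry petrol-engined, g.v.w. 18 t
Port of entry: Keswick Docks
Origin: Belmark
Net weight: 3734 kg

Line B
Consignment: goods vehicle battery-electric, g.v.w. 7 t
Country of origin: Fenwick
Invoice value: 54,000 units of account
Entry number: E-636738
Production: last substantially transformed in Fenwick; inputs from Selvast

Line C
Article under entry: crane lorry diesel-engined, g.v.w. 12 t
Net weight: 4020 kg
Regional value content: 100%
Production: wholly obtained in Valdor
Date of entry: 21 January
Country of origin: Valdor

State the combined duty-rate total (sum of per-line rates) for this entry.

64%

Line A: crane lorry → 14.03; petrol-engined → 14.03.04; g.v.w. 18 t → 14.03.04.02. Scheduled 34%. No special measure applies. → 34%.
Line B: goods vehicle → 14.02; battery-electric → 14.02.03; g.v.w. 7 t → 14.02.03.02. Scheduled 7%. Fenwick agreement on 14.03.04.01: 14.02.03.02 not covered. → 7%.
Line C: crane lorry → 14.03; diesel-engined → 14.03.02; g.v.w. 12 t → 14.03.02.01. Scheduled 36%. Valdor agreement on 14.03: wholly obtained → 23% available; Valdor agreement on 14.01.01.02: 14.03.02.01 not covered; Valdor agreement on 14.03.01: 14.03.02.01 not covered; preferential 23%. → 23%.
Sum: 34% + 7% + 23% = 64%.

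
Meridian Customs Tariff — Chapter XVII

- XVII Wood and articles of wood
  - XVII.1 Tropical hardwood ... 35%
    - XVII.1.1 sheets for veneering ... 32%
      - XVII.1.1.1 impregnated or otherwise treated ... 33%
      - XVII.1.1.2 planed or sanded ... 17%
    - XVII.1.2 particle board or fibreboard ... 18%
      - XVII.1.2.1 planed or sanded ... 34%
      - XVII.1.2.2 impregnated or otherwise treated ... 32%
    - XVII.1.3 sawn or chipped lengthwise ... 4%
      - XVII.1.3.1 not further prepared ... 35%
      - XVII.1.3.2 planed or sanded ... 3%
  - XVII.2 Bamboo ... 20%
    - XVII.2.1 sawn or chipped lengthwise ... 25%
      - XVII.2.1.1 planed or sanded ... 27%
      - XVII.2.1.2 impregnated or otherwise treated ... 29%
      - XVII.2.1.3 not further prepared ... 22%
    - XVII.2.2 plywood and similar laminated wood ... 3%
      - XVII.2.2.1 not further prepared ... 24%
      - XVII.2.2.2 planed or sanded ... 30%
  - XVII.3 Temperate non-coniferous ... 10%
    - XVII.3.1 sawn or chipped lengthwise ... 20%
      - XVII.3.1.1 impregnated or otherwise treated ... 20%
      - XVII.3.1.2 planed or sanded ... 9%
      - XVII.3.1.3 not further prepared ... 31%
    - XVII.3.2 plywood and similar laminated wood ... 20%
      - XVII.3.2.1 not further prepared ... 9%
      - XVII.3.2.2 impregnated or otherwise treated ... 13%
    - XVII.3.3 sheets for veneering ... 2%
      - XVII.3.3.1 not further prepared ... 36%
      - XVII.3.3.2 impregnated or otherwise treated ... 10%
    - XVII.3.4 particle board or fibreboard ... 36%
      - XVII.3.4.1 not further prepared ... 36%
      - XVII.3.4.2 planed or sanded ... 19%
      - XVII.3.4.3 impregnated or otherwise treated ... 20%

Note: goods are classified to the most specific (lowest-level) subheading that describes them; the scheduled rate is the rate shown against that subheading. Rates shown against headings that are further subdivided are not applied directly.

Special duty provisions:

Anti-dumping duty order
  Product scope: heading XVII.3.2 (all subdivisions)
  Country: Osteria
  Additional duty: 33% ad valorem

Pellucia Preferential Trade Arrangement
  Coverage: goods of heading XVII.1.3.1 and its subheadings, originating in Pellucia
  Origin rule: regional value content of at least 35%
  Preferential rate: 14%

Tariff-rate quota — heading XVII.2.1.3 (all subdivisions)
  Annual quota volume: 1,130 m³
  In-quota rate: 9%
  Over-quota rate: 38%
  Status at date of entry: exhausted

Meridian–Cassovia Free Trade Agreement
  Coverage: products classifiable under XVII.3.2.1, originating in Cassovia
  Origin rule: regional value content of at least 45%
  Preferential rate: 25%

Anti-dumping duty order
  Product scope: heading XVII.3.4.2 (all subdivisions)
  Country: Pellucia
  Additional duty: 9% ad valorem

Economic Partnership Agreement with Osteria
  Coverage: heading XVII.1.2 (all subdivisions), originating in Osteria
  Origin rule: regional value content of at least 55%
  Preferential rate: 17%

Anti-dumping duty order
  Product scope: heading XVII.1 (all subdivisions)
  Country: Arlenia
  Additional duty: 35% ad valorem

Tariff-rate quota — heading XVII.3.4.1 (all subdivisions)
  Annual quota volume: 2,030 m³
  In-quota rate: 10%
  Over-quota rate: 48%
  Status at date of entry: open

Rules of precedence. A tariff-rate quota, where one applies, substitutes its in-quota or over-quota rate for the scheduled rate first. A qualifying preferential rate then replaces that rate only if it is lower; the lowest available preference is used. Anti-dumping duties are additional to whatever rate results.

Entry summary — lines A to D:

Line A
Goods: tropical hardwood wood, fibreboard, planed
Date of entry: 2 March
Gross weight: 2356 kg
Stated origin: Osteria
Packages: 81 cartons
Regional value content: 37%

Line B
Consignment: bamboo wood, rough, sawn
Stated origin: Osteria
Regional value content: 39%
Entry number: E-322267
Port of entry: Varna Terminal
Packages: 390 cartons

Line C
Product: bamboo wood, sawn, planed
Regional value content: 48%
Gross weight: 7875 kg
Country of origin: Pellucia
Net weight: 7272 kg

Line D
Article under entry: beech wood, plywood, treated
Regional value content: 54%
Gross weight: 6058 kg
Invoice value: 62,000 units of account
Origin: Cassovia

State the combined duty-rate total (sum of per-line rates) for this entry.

112%

Line A: tropical hardwood → XVII.1; fibreboard → XVII.1.2; planed → XVII.1.2.1. Scheduled 34%. Osteria agreement on XVII.1.2: RVC < 55%. → 34%.
Line B: bamboo → XVII.2; sawn → XVII.2.1; rough → XVII.2.1.3. Scheduled 22%. quota on XVII.2.1.3 exhausted → over-quota 38%; Osteria agreement on XVII.1.2: XVII.2.1.3 not covered. → 38%.
Line C: bamboo → XVII.2; sawn → XVII.2.1; planed → XVII.2.1.1. Scheduled 27%. Pellucia agreement on XVII.1.3.1: XVII.2.1.1 not covered. → 27%.
Line D: beech → XVII.3; plywood → XVII.3.2; treated → XVII.3.2.2. Scheduled 13%. Cassovia agreement on XVII.3.2.1: XVII.3.2.2 not covered. → 13%.
Sum: 34% + 38% + 27% + 13% = 112%.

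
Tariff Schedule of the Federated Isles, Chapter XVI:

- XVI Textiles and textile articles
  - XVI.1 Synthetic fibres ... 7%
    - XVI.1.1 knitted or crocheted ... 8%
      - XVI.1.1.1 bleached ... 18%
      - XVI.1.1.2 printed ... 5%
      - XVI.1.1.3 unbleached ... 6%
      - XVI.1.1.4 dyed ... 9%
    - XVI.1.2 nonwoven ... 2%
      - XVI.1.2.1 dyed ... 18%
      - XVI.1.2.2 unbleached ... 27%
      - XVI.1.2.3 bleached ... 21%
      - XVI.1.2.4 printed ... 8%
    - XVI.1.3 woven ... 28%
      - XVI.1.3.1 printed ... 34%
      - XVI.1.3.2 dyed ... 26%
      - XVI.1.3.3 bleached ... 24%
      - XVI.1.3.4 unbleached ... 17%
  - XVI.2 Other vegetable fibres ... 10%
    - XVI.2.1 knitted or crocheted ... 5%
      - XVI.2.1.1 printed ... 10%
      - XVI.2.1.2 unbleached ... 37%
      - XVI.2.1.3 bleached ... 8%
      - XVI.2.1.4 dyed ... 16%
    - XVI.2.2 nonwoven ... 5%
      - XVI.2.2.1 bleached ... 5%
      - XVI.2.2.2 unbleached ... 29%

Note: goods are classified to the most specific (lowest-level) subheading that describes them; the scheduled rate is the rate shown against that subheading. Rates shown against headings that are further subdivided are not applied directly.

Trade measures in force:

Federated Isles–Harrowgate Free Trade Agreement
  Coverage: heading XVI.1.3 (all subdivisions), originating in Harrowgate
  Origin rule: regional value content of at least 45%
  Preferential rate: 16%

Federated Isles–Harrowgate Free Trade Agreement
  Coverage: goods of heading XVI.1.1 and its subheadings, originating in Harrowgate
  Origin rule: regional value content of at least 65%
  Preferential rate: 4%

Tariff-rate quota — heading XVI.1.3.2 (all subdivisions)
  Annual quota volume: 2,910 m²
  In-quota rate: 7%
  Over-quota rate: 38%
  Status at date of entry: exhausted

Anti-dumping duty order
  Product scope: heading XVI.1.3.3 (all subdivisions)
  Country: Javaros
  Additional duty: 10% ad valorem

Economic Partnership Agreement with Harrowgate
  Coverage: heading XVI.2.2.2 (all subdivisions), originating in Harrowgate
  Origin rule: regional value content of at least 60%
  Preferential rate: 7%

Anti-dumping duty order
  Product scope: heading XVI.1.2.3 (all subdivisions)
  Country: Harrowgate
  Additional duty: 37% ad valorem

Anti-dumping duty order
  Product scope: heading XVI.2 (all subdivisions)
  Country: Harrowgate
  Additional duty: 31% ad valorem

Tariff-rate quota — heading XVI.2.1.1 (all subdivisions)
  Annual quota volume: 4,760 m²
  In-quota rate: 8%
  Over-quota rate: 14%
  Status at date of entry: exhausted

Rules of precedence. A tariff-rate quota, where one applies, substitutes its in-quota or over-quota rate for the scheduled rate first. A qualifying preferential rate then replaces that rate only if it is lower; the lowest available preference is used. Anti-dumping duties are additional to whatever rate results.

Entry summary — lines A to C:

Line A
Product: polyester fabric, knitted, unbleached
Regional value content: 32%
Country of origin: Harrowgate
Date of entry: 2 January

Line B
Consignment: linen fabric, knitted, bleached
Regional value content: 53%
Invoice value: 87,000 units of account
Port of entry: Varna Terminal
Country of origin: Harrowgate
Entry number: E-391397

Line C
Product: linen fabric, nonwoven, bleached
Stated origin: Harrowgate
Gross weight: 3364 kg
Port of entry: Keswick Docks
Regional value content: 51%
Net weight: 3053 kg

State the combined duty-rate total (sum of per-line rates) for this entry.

Line A: polyester → XVI.1; knitted → XVI.1.1; unbleached → XVI.1.1.3. Scheduled 6%. Harrowgate agreement on XVI.1.3: XVI.1.1.3 not covered; Harrowgate agreement on XVI.1.1: RVC < 65%; Harrowgate agreement on XVI.2.2.2: XVI.1.1.3 not covered. → 6%.
Line B: linen → XVI.2; knitted → XVI.2.1; bleached → XVI.2.1.3. Scheduled 8%. Harrowgate agreement on XVI.1.3: XVI.2.1.3 not covered; Harrowgate agreement on XVI.1.1: XVI.2.1.3 not covered; Harrowgate agreement on XVI.2.2.2: XVI.2.1.3 not covered; anti-dumping (Harrowgate, XVI.2): +31%; total 8% + 31% = 39%. → 39%.
Line C: linen → XVI.2; nonwoven → XVI.2.2; bleached → XVI.2.2.1. Scheduled 5%. Harrowgate agreement on XVI.1.3: XVI.2.2.1 not covered; Harrowgate agreement on XVI.1.1: XVI.2.2.1 not covered; Harrowgate agreement on XVI.2.2.2: XVI.2.2.1 not covered; anti-dumping (Harrowgate, XVI.2): +31%; total 5% + 31% = 36%. → 36%.
Sum: 6% + 39% + 36% = 81%.

81%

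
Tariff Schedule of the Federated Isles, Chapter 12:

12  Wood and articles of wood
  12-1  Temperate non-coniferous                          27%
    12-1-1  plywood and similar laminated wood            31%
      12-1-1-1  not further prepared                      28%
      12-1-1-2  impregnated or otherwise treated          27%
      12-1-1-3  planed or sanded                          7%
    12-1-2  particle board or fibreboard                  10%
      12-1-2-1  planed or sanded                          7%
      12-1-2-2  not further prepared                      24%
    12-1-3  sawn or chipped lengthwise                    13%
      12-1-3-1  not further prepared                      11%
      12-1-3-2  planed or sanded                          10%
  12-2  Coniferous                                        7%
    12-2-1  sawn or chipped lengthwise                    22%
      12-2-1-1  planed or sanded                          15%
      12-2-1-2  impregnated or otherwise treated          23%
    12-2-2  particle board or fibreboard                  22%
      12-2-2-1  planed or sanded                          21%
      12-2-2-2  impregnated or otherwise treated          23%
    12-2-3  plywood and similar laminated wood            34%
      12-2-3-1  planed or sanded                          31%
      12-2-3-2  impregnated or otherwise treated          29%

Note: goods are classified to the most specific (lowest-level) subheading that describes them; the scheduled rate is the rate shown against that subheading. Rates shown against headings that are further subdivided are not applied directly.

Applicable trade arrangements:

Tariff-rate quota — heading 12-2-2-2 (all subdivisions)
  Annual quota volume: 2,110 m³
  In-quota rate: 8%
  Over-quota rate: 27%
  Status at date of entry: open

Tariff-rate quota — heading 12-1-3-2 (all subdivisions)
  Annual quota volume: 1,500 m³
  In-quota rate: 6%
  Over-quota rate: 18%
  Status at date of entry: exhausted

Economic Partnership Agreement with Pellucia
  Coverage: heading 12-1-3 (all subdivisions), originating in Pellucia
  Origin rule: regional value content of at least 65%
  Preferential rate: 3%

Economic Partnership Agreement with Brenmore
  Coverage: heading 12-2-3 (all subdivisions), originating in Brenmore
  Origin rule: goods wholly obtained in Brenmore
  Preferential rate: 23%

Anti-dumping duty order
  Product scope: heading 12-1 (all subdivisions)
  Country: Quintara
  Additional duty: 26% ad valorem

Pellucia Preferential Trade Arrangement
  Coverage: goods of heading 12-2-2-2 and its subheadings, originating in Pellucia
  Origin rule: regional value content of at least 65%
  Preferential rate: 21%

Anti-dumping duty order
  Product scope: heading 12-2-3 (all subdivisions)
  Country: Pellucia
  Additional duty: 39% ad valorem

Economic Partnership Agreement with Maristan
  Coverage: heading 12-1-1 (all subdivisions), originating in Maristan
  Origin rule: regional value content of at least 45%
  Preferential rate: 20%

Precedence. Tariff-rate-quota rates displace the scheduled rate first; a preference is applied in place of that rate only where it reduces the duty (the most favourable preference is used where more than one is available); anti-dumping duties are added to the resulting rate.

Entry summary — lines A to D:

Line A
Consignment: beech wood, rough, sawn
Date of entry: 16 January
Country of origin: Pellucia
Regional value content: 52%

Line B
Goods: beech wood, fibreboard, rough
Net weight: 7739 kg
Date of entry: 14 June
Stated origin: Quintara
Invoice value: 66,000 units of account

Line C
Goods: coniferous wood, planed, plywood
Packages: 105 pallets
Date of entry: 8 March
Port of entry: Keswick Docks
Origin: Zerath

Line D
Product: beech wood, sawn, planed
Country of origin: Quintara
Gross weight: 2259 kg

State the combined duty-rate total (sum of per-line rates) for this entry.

136%

Line A: beech → 12-1; sawn → 12-1-3; rough → 12-1-3-1. Scheduled 11%. Pellucia agreement on 12-1-3: RVC < 65%; Pellucia agreement on 12-2-2-2: 12-1-3-1 not covered. → 11%.
Line B: beech → 12-1; fibreboard → 12-1-2; rough → 12-1-2-2. Scheduled 24%. anti-dumping (Quintara, 12-1): +26%; total 24% + 26% = 50%. → 50%.
Line C: coniferous → 12-2; plywood → 12-2-3; planed → 12-2-3-1. Scheduled 31%. No special measure applies. → 31%.
Line D: beech → 12-1; sawn → 12-1-3; planed → 12-1-3-2. Scheduled 10%. quota on 12-1-3-2 exhausted → over-quota 18%; anti-dumping (Quintara, 12-1): +26%; total 18% + 26% = 44%. → 44%.
Sum: 11% + 50% + 31% + 44% = 136%.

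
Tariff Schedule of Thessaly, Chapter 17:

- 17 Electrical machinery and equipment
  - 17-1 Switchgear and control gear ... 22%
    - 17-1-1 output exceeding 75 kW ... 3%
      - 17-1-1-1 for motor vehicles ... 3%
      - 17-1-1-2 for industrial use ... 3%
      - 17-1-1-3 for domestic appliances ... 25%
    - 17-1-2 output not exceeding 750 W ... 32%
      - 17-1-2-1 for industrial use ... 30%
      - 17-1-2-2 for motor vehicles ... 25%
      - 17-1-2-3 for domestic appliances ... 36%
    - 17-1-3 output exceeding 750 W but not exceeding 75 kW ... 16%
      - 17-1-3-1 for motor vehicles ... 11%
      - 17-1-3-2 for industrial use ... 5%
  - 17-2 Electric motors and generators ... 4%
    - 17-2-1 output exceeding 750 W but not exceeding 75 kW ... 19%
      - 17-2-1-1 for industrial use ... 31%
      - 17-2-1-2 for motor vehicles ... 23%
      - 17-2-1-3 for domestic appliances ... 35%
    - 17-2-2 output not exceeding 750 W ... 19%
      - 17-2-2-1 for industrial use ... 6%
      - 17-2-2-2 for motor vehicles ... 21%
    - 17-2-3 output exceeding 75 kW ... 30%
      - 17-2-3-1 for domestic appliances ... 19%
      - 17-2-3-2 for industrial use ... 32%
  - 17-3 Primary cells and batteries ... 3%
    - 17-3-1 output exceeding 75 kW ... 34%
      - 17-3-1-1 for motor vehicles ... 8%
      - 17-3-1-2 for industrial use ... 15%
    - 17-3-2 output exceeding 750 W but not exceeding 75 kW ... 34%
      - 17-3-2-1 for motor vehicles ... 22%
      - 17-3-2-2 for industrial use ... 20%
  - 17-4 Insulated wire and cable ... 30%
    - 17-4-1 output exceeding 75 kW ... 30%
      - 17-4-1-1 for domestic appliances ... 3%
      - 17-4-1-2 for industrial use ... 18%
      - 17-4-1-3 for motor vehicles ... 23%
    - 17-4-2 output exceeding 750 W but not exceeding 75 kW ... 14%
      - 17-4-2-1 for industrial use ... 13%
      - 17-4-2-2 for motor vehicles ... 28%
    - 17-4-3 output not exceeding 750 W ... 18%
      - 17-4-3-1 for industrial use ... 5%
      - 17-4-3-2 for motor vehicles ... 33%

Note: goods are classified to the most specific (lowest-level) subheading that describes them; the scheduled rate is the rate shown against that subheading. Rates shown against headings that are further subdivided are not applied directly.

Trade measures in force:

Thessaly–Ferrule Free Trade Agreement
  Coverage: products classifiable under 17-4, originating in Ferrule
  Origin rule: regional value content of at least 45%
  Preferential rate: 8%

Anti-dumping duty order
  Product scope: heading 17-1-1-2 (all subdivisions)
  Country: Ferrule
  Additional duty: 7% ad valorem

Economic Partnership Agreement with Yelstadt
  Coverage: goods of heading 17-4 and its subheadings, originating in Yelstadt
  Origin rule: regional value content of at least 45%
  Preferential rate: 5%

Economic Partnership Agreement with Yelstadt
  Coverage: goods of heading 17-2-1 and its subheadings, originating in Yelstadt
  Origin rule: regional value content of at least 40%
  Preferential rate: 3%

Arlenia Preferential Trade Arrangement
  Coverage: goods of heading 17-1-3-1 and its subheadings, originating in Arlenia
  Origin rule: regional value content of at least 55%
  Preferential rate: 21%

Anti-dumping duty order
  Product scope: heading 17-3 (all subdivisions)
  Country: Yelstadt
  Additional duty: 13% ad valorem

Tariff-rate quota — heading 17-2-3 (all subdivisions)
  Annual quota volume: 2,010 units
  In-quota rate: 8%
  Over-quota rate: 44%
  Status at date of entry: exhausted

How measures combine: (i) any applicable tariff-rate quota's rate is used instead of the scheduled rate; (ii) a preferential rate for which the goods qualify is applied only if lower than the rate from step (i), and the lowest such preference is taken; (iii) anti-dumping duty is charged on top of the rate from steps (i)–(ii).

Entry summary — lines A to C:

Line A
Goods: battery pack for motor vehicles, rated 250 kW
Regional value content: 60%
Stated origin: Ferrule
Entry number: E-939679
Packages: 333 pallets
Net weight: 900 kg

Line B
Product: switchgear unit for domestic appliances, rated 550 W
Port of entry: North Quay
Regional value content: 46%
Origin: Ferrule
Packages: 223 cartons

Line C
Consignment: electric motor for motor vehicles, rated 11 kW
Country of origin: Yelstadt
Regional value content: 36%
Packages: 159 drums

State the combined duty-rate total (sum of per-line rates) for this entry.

67%

Line A: battery pack → 17-3; rated 250 kW → 17-3-1; for motor vehicles → 17-3-1-1. Scheduled 8%. Ferrule agreement on 17-4: 17-3-1-1 not covered. → 8%.
Line B: switchgear unit → 17-1; rated 550 W → 17-1-2; for domestic appliances → 17-1-2-3. Scheduled 36%. Ferrule agreement on 17-4: 17-1-2-3 not covered. → 36%.
Line C: electric motor → 17-2; rated 11 kW → 17-2-1; for motor vehicles → 17-2-1-2. Scheduled 23%. Yelstadt agreement on 17-4: 17-2-1-2 not covered; Yelstadt agreement on 17-2-1: RVC < 40%. → 23%.
Sum: 8% + 36% + 23% = 67%.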